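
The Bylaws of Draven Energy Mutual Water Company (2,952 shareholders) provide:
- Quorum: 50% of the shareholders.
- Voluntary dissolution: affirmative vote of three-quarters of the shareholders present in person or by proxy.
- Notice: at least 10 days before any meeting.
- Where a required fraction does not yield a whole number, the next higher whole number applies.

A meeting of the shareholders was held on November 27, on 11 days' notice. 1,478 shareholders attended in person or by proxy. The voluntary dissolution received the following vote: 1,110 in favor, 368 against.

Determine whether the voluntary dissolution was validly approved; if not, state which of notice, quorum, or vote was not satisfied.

Valid — all requirements satisfied.

Notice: 11 days given; 10 required. Satisfied.
Quorum: 50% of 2,952 = 1,476; 1,478 present. Satisfied.
Vote: requires three-fourths of those present (1,478); 3/4 of 1478 = 1108.50, rounded up to 1109, so 1,109 needed; 1,110 in favor. Satisfied.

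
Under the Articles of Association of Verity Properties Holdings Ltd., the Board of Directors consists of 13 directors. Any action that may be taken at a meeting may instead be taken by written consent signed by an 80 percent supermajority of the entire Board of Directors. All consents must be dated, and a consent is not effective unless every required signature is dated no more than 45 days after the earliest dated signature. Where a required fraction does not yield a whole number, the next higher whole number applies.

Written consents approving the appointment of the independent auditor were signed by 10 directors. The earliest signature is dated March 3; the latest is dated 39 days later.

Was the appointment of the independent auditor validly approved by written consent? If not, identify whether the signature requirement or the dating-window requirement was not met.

Not effective — insufficient signatures.

Signatures required: an 80 percent supermajority of 13 — 4/5 of 13 = 10.40, rounded up to 11, so 11 needed; 10 signed. Insufficient.
Dating window: the latest signature is 39 days after the earliest; the limit is 45 days. Within the window.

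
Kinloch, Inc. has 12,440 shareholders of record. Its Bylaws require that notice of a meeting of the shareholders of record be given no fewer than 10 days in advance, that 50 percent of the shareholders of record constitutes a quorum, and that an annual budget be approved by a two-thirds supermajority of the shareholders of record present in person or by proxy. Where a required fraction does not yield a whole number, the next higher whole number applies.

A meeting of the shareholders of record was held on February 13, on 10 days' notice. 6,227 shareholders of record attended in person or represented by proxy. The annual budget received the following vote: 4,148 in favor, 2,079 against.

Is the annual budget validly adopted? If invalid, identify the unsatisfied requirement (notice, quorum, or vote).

Notice: 10 days given; 10 required. Satisfied.
Quorum: 50% of 12,440 = 6,220; 6,227 present. Satisfied.
Vote: requires two-thirds of those present (6,227); 2/3 of 6227 = 4151.33, rounded up to 4152, so 4,152 needed; 4,148 in favor. Not satisfied.

Invalid — vote requirement not satisfied.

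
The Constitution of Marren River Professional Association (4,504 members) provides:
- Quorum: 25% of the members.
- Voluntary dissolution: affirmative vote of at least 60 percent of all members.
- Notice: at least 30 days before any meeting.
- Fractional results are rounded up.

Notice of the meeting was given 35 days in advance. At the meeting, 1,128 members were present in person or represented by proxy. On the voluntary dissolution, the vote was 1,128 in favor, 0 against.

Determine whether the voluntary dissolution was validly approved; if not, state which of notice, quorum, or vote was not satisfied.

Notice: 35 days given; 30 required. Satisfied.
Quorum: 25% of 4,504 = 1,126; 1,128 present. Satisfied.
Vote: requires three-fifths of all members (4,504); 3/5 of 4504 = 2702.40, rounded up to 2703, so 2,703 needed; 1,128 in favor. Not satisfied.

Invalid — vote requirement not satisfied.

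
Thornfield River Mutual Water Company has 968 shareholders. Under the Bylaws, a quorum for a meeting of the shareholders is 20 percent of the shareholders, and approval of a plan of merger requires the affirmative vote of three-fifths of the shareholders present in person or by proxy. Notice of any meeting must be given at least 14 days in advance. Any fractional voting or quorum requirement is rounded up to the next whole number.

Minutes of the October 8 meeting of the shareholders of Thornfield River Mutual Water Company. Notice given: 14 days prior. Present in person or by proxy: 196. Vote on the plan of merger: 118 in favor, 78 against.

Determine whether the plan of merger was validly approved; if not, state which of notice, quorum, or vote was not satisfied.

Notice: 14 days given; 14 required. Satisfied.
Quorum: 20% of 968 = 193.60, rounded up to 194; 196 present. Satisfied.
Vote: requires three-fifths of those present (196); 3/5 of 196 = 117.60, rounded up to 118, so 118 needed; 118 in favor. Satisfied.

Valid — all requirements satisfied.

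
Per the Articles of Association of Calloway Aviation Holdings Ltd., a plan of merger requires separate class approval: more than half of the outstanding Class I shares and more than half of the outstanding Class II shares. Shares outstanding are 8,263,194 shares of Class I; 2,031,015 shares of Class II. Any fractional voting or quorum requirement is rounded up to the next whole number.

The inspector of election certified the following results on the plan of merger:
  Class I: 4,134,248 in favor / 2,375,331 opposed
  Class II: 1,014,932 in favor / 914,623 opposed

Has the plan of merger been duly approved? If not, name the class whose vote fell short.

Class I: a majority of 8263194 is 4131598; 4,131,598 required, 4,134,248 in favor — approved.
Class II: a majority of 2031015 is 1015508; 1,015,508 required, 1,014,932 in favor — not approved.

Not approved — the Class II shares did not give the required vote.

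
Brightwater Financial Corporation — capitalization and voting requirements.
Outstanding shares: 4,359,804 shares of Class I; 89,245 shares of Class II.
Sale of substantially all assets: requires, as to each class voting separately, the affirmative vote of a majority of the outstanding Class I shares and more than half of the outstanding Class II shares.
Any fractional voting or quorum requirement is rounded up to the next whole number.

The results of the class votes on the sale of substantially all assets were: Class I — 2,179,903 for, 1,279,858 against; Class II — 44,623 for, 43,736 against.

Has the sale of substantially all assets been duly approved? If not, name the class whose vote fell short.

Approved — every class gave the required vote.

Class I: a majority of 4359804 is 2179903; 2,179,903 required, 2,179,903 in favor — approved.
Class II: a majority of 89245 is 44623; 44,623 required, 44,623 in favor — approved.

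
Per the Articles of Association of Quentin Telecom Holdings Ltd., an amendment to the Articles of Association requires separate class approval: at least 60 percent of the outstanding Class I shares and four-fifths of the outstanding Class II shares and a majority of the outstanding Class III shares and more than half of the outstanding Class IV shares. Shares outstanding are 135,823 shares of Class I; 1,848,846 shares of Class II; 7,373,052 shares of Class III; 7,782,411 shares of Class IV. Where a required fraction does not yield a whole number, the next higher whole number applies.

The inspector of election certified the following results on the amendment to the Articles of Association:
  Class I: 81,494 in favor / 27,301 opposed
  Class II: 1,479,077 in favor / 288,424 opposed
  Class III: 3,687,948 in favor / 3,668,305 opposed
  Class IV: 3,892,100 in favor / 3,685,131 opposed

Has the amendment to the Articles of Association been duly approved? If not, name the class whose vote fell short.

Class I: 3/5 of 135823 = 81493.80, rounded up to 81494; 81,494 required, 81,494 in favor — approved.
Class II: 4/5 of 1848846 = 1479076.80, rounded up to 1479077; 1,479,077 required, 1,479,077 in favor — approved.
Class III: a majority of 7373052 is 3686527; 3,686,527 required, 3,687,948 in favor — approved.
Class IV: a majority of 7782411 is 3891206; 3,891,206 required, 3,892,100 in favor — approved.

Approved — every class gave the required vote.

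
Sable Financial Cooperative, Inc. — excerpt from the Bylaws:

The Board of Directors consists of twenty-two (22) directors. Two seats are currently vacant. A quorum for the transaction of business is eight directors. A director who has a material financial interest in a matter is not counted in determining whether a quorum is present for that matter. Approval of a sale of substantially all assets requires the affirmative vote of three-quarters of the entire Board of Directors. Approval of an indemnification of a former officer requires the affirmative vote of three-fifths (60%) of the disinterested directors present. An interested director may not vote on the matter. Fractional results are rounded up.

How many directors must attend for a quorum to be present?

8

The quorum is fixed at 8.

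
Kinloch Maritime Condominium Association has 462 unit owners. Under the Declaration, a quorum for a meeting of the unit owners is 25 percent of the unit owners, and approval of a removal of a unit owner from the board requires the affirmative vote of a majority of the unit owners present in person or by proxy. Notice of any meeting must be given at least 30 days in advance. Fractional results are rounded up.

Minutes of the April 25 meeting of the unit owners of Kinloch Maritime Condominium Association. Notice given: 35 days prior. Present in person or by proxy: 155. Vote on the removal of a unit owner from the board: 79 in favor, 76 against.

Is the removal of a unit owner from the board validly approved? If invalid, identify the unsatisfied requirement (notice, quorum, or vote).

Notice: 35 days given; 30 required. Satisfied.
Quorum: 25% of 462 = 115.50, rounded up to 116; 155 present. Satisfied.
Vote: requires a majority of those present (155); a majority of 155 is 78, so 78 needed; 79 in favor. Satisfied.

Valid — all requirements satisfied.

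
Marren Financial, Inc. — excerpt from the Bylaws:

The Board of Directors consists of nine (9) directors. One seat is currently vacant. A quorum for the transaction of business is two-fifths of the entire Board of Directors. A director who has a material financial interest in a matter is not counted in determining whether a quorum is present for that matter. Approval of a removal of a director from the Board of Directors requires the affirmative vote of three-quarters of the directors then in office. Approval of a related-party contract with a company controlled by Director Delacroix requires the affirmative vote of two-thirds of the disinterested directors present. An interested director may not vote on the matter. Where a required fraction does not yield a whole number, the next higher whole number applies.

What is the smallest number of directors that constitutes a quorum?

4

2/5 of 9 = 3.60, rounded up to 4.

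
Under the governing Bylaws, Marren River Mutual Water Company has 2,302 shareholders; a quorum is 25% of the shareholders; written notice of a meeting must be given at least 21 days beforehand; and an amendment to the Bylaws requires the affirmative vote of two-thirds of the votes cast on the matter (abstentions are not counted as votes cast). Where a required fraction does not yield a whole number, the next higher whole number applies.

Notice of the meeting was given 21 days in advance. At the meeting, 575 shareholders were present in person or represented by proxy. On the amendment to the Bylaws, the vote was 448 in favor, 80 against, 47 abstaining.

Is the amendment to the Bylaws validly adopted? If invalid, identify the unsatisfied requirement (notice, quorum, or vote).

Invalid — quorum requirement not satisfied.

Notice: 21 days given; 21 required. Satisfied.
Quorum: 25% of 2,302 = 575.50, rounded up to 576; 575 present. Not satisfied.
Vote: requires two-thirds of the votes cast (575 − 47 abstaining = 528); 2/3 of 528 = 352, so 352 needed; 448 in favor. Satisfied.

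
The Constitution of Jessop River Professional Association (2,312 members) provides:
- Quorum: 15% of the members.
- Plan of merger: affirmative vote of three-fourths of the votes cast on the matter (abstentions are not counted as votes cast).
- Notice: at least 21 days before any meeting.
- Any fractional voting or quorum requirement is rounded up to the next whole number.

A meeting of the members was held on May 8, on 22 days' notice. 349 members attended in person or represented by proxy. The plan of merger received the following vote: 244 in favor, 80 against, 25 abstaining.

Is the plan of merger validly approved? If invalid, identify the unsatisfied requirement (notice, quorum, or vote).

Valid — all requirements satisfied.

Notice: 22 days given; 21 required. Satisfied.
Quorum: 15% of 2,312 = 346.80, rounded up to 347; 349 present. Satisfied.
Vote: requires three-fourths of the votes cast (349 − 25 abstaining = 324); 3/4 of 324 = 243, so 243 needed; 244 in favor. Satisfied.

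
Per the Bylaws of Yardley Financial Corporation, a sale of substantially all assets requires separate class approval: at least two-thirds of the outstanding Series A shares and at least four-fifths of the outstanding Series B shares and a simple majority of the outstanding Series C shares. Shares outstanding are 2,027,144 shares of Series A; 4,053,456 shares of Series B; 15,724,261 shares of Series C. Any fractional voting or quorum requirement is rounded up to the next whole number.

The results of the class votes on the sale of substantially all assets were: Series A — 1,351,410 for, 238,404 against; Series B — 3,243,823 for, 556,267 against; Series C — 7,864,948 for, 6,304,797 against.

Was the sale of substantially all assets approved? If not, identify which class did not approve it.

Not approved — the Series A shares did not give the required vote.

Series A: 2/3 of 2027144 = 1351429.33, rounded up to 1351430; 1,351,430 required, 1,351,410 in favor — not approved.
Series B: 4/5 of 4053456 = 3242764.80, rounded up to 3242765; 3,242,765 required, 3,243,823 in favor — approved.
Series C: a majority of 15724261 is 7862131; 7,862,131 required, 7,864,948 in favor — approved.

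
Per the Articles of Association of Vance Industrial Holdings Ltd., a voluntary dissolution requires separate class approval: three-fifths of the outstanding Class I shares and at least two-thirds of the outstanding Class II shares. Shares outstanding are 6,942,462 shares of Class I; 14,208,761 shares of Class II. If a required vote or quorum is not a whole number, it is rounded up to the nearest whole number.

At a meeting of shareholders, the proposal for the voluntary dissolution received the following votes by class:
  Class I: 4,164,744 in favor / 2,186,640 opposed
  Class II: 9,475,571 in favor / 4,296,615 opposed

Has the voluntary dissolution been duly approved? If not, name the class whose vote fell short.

Not approved — the Class I shares did not give the required vote.

Class I: 3/5 of 6942462 = 4165477.20, rounded up to 4165478; 4,165,478 required, 4,164,744 in favor — not approved.
Class II: 2/3 of 14208761 = 9472507.33, rounded up to 9472508; 9,472,508 required, 9,475,571 in favor — approved.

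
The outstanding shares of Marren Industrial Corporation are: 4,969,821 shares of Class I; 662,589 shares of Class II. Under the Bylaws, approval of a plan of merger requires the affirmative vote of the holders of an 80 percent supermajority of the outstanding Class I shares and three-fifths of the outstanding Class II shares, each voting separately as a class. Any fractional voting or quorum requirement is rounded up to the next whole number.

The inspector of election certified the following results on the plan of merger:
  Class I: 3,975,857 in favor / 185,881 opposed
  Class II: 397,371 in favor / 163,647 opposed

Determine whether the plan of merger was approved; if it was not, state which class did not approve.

Class I: 4/5 of 4969821 = 3975856.80, rounded up to 3975857; 3,975,857 required, 3,975,857 in favor — approved.
Class II: 3/5 of 662589 = 397553.40, rounded up to 397554; 397,554 required, 397,371 in favor — not approved.

Not approved — the Class II shares did not give the required vote.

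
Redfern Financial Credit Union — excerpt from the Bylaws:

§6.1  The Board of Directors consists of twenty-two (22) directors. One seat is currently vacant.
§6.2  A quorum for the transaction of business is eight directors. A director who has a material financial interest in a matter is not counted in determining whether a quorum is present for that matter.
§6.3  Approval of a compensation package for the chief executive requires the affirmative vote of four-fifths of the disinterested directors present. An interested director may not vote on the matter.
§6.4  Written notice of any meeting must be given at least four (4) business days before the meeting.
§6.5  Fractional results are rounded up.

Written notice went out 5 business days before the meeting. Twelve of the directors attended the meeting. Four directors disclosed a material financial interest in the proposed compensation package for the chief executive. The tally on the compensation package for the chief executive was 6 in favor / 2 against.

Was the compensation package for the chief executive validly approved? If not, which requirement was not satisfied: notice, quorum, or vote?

Notice: 5 business days given; 4 required (5 ≥ 4). Satisfied.
Quorum: 12 present, but the 4 interested directors do not count, leaving 8. Quorum is 8. Satisfied.
Vote: the compensation package for the chief executive requires four-fifths of the disinterested directors present (12 − 4 = 8). 4/5 of 8 = 6.40, rounded up to 7, so 7 affirmative votes are needed; 6 voted in favor. Not satisfied.

Invalid — vote requirement not satisfied.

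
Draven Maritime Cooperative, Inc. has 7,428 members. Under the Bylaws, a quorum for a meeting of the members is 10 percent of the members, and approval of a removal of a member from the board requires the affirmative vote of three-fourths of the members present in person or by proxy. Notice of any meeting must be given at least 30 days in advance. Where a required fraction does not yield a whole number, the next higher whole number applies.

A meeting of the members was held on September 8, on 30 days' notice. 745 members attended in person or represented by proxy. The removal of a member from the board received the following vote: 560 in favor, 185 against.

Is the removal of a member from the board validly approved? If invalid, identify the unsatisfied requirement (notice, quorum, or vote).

Valid — all requirements satisfied.

Notice: 30 days given; 30 required. Satisfied.
Quorum: 10% of 7,428 = 742.80, rounded up to 743; 745 present. Satisfied.
Vote: requires three-fourths of those present (745); 3/4 of 745 = 558.75, rounded up to 559, so 559 needed; 560 in favor. Satisfied.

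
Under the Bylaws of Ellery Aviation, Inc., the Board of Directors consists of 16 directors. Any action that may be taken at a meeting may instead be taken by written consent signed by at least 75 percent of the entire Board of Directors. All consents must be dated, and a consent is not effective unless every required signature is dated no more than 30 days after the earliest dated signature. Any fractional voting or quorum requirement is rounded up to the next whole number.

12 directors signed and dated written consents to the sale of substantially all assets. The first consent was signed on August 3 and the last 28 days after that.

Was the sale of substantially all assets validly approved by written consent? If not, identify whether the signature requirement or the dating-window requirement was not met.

Signatures required: at least 75 percent of 16 — 3/4 of 16 = 12, so 12 needed; 12 signed. Sufficient.
Dating window: the latest signature is 28 days after the earliest; the limit is 30 days. Within the window.

Effective — both the signature and dating-window requirements are satisfied.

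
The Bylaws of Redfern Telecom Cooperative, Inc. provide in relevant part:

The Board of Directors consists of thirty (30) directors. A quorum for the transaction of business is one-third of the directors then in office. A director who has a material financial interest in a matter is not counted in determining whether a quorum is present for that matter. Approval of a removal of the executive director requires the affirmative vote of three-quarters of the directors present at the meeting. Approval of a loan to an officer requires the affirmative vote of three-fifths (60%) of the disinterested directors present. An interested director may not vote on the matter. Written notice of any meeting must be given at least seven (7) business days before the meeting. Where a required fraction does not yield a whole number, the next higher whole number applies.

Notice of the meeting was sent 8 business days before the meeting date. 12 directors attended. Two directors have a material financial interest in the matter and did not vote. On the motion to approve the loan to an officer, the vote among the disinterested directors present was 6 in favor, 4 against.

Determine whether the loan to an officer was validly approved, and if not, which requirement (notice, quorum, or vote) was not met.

Valid — all requirements satisfied.

Notice: 8 business days given; 7 required (8 ≥ 7). Satisfied.
Quorum: 12 present, but the 2 interested directors do not count, leaving 10. Quorum is 10. Satisfied.
Vote: the loan to an officer requires three-fifths of the disinterested directors present (12 − 2 = 10). 3/5 of 10 = 6, so 6 affirmative votes are needed; 6 voted in favor. Satisfied.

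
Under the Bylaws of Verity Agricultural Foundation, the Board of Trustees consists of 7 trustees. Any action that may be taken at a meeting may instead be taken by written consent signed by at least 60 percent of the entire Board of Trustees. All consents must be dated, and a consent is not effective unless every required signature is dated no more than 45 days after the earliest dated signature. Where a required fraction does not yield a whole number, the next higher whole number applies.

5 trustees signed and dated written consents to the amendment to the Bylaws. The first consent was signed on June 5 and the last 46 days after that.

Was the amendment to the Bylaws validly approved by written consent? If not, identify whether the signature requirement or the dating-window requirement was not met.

Signatures required: at least 60 percent of 7 — 3/5 of 7 = 4.20, rounded up to 5, so 5 needed; 5 signed. Sufficient.
Dating window: the latest signature is 46 days after the earliest; the limit is 45 days. Outside the window.

Not effective — dating-window requirement not satisfied.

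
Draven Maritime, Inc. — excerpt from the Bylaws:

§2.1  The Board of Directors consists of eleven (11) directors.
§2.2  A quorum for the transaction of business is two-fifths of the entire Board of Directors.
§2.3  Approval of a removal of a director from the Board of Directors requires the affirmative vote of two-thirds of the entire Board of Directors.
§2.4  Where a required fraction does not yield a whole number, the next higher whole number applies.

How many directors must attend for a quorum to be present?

5

2/5 of 11 = 4.40, rounded up to 5.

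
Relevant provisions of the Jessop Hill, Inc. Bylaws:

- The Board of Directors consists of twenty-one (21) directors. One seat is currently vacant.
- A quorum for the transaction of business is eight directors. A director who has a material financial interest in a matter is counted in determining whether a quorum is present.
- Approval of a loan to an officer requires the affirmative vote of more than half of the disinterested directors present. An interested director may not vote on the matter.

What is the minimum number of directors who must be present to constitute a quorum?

8

The quorum is fixed at 8.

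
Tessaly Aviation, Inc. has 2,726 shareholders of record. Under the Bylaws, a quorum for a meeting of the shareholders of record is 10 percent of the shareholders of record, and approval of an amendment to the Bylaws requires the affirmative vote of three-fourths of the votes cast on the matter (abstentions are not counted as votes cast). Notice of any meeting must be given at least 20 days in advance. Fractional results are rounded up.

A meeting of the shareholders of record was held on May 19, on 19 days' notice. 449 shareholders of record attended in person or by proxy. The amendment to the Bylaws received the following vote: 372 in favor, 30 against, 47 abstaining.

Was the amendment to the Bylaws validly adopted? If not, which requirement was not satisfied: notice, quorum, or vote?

Invalid — notice requirement not satisfied.

Notice: 19 days given; 20 required. Not satisfied.
Quorum: 10% of 2,726 = 272.60, rounded up to 273; 449 present. Satisfied.
Vote: requires three-fourths of the votes cast (449 − 47 abstaining = 402); 3/4 of 402 = 301.50, rounded up to 302, so 302 needed; 372 in favor. Satisfied.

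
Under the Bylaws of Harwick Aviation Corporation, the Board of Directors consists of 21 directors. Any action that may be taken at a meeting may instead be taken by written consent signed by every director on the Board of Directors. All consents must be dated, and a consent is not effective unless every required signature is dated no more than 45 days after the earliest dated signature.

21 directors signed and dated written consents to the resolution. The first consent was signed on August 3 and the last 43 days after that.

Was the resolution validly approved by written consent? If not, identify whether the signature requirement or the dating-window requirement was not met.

Signatures required: the unanimous vote of 21 — unanimous means all 21, so 21 needed; 21 signed. Sufficient.
Dating window: the latest signature is 43 days after the earliest; the limit is 45 days. Within the window.

Effective — both the signature and dating-window requirements are satisfied.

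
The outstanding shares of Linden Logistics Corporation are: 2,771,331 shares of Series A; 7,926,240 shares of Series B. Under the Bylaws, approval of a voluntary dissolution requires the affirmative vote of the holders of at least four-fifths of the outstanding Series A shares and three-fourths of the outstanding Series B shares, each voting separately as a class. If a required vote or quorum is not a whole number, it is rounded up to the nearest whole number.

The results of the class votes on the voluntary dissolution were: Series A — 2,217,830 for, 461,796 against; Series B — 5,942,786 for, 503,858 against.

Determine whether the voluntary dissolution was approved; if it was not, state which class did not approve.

Not approved — the Series B shares did not give the required vote.

Series A: 4/5 of 2771331 = 2217064.80, rounded up to 2217065; 2,217,065 required, 2,217,830 in favor — approved.
Series B: 3/4 of 7926240 = 5944680; 5,944,680 required, 5,942,786 in favor — not approved.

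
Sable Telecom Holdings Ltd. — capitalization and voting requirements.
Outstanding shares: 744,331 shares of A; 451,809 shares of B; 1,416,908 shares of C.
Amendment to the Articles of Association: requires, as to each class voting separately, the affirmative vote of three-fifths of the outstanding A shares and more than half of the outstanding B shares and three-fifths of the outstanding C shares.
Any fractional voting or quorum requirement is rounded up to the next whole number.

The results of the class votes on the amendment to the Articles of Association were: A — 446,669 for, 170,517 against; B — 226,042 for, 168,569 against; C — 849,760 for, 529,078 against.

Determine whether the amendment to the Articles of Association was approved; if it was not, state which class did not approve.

A: 3/5 of 744331 = 446598.60, rounded up to 446599; 446,599 required, 446,669 in favor — approved.
B: a majority of 451809 is 225905; 225,905 required, 226,042 in favor — approved.
C: 3/5 of 1416908 = 850144.80, rounded up to 850145; 850,145 required, 849,760 in favor — not approved.

Not approved — the C shares did not give the required vote.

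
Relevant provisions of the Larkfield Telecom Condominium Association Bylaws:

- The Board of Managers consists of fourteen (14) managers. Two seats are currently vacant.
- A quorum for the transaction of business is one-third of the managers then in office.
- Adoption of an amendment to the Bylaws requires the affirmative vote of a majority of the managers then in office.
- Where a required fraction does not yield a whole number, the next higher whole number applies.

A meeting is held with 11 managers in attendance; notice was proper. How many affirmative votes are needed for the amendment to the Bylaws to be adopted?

7

The amendment to the Bylaws requires a majority of the managers then in office (12).
A majority of 12 is 7.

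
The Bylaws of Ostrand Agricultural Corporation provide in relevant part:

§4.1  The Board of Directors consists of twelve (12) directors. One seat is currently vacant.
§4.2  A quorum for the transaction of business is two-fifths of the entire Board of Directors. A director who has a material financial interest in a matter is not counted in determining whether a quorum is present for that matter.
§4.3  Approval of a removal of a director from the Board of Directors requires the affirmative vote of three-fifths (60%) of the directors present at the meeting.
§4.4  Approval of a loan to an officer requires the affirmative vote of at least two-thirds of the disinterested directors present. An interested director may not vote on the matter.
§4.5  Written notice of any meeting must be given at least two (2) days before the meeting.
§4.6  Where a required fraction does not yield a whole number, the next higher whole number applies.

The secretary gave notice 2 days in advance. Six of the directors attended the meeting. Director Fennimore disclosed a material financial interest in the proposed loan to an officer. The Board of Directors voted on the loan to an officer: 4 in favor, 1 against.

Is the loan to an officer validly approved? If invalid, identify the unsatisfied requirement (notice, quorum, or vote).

Notice: 2 days given; 2 required (2 ≥ 2). Satisfied.
Quorum: 6 present, but the 1 interested director does not count, leaving 5. Quorum is 5. Satisfied.
Vote: the loan to an officer requires two-thirds of the disinterested directors present (6 − 1 = 5). 2/3 of 5 = 3.33, rounded up to 4, so 4 affirmative votes are needed; 4 voted in favor. Satisfied.

Valid — all requirements satisfied.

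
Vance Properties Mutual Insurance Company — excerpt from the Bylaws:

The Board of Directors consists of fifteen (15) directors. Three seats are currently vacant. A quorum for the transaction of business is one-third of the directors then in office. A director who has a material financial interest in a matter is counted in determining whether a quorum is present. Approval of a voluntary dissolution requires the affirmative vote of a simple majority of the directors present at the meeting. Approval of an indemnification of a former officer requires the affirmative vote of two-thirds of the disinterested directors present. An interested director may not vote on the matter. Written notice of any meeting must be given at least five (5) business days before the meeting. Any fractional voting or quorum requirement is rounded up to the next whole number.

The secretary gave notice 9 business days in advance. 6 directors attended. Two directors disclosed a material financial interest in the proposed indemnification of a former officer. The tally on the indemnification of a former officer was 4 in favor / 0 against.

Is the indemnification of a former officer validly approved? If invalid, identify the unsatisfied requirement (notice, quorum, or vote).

Valid — all requirements satisfied.

Notice: 9 business days given; 5 required (9 ≥ 5). Satisfied.
Quorum: 6 present (interested directors count toward quorum); quorum is 4. Satisfied.
Vote: the indemnification of a former officer requires two-thirds of the disinterested directors present (6 − 2 = 4). 2/3 of 4 = 2.67, rounded up to 3, so 3 affirmative votes are needed; 4 voted in favor. Satisfied.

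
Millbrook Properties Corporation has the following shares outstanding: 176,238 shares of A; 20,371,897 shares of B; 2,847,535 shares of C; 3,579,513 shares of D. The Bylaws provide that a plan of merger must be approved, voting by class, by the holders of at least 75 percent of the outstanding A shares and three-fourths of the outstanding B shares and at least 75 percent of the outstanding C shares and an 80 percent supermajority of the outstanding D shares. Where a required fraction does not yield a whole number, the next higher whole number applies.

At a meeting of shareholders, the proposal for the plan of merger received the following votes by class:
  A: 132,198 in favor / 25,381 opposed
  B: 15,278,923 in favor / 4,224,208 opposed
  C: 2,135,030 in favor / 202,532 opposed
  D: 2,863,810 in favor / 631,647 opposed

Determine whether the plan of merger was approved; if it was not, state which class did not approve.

A: 3/4 of 176238 = 132178.50, rounded up to 132179; 132,179 required, 132,198 in favor — approved.
B: 3/4 of 20371897 = 15278922.75, rounded up to 15278923; 15,278,923 required, 15,278,923 in favor — approved.
C: 3/4 of 2847535 = 2135651.25, rounded up to 2135652; 2,135,652 required, 2,135,030 in favor — not approved.
D: 4/5 of 3579513 = 2863610.40, rounded up to 2863611; 2,863,611 required, 2,863,810 in favor — approved.

Not approved — the C shares did not give the required vote.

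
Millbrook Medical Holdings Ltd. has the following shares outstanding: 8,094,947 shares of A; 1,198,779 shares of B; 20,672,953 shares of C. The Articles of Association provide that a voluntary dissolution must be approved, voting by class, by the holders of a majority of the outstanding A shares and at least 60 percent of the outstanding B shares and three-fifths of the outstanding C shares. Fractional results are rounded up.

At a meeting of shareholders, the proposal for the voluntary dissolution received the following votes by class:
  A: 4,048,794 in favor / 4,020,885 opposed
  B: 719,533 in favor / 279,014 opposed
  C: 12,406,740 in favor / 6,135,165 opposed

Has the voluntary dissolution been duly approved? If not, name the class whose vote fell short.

A: a majority of 8094947 is 4047474; 4,047,474 required, 4,048,794 in favor — approved.
B: 3/5 of 1198779 = 719267.40, rounded up to 719268; 719,268 required, 719,533 in favor — approved.
C: 3/5 of 20672953 = 12403771.80, rounded up to 12403772; 12,403,772 required, 12,406,740 in favor — approved.

Approved — every class gave the required vote.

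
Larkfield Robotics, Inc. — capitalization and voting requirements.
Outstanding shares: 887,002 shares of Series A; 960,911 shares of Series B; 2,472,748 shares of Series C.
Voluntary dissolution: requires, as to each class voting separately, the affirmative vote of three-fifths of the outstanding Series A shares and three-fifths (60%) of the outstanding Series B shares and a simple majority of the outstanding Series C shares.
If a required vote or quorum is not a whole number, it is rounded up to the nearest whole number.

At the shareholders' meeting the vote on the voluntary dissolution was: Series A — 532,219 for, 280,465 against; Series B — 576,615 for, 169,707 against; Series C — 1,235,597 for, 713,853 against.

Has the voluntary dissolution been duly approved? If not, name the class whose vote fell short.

Series A: 3/5 of 887002 = 532201.20, rounded up to 532202; 532,202 required, 532,219 in favor — approved.
Series B: 3/5 of 960911 = 576546.60, rounded up to 576547; 576,547 required, 576,615 in favor — approved.
Series C: a majority of 2472748 is 1236375; 1,236,375 required, 1,235,597 in favor — not approved.

Not approved — the Series C shares did not give the required vote.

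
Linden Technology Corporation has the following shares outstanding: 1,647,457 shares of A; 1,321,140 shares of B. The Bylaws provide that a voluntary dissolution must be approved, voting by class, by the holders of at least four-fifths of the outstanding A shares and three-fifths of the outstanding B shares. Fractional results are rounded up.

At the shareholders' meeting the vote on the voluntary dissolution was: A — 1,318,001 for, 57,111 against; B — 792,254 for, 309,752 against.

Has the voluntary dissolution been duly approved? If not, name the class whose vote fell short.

A: 4/5 of 1647457 = 1317965.60, rounded up to 1317966; 1,317,966 required, 1,318,001 in favor — approved.
B: 3/5 of 1321140 = 792684; 792,684 required, 792,254 in favor — not approved.

Not approved — the B shares did not give the required vote.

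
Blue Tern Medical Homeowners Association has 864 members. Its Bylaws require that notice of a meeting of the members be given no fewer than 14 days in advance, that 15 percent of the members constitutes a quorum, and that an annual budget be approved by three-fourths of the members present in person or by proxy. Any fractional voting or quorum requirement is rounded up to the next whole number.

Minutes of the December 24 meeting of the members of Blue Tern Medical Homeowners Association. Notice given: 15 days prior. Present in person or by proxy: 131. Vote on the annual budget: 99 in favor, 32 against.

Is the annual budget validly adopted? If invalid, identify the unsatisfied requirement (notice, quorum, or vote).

Valid — all requirements satisfied.

Notice: 15 days given; 14 required. Satisfied.
Quorum: 15% of 864 = 129.60, rounded up to 130; 131 present. Satisfied.
Vote: requires three-fourths of those present (131); 3/4 of 131 = 98.25, rounded up to 99, so 99 needed; 99 in favor. Satisfied.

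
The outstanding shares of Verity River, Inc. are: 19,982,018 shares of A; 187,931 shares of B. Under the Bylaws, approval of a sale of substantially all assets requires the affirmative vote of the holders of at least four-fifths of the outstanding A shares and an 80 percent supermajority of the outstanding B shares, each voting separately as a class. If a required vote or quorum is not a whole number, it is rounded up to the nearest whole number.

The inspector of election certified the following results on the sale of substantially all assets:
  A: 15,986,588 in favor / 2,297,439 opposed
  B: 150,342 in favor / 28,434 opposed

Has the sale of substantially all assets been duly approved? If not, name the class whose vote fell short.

A: 4/5 of 19982018 = 15985614.40, rounded up to 15985615; 15,985,615 required, 15,986,588 in favor — approved.
B: 4/5 of 187931 = 150344.80, rounded up to 150345; 150,345 required, 150,342 in favor — not approved.

Not approved — the B shares did not give the required vote.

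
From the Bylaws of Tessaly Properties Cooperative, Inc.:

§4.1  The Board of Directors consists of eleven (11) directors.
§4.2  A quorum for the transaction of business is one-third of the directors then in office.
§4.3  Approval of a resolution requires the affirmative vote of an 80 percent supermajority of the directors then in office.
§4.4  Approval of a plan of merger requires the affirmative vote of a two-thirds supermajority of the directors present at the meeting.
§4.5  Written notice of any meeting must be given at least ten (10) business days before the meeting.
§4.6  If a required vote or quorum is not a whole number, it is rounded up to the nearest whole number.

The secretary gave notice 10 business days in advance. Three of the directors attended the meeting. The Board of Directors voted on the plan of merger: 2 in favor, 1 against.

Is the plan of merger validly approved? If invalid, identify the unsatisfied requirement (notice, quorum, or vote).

Invalid — quorum requirement not satisfied.

Notice: 10 business days given; 10 required (10 ≥ 10). Satisfied.
Quorum: 3 present; quorum is 4. Not satisfied.
Vote: the plan of merger requires two-thirds of the directors present (3). 2/3 of 3 = 2, so 2 affirmative votes are needed; 2 voted in favor. Satisfied. (Moot — without a quorum no business can be validly transacted.)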